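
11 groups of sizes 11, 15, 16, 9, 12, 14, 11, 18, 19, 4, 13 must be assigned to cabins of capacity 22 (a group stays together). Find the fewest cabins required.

8

Total = 19 + 18 + 16 + 15 + 14 + 13 + 12 + 11 + 11 + 9 + 4 = 142.
Lower bound: ⌈142/22⌉ = 7 cabins.
A packing using 8 cabins:
  cabin 1: 19 = 19
  cabin 2: 18 + 4 = 22
  cabin 3: 16 = 16
  cabin 4: 15 = 15
  cabin 5: 14 = 14
  cabin 6: 13 + 9 = 22
  cabin 7: 12 = 12
  cabin 8: 11 + 11 = 22
No arrangement into 7 cabins stays within capacity, so 8 is optimal.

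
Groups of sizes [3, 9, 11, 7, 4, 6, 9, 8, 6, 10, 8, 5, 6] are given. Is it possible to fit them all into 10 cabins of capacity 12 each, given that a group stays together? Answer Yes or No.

A valid assignment using 9 cabins:
  cabin 1: 11 = 11
  cabin 2: 10 = 10
  cabin 3: 9 + 3 = 12
  cabin 4: 9 = 9
  cabin 5: 8 + 4 = 12
  cabin 6: 8 = 8
  cabin 7: 7 + 5 = 12
  cabin 8: 6 + 6 = 12
  cabin 9: 6 = 6
That uses only 9 ≤ 10, so 10 cabins are enough.

Yes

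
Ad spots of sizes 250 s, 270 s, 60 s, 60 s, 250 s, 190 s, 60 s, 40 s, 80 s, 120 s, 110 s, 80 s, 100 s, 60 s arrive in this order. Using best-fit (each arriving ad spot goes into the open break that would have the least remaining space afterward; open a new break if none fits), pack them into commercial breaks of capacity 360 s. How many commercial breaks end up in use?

  250 → break 1 (new)  [load 250/360]
  270 → break 2 (new)  [load 270/360]
  60 → break 2  [load 330/360]
  60 → break 1  [load 310/360]
  250 → break 3 (new)  [load 250/360]
  190 → break 4 (new)  [load 190/360]
  60 → break 3  [load 310/360]
  40 → break 1  [load 350/360]
  80 → break 4  [load 270/360]
  120 → break 5 (new)  [load 120/360]
  110 → break 5  [load 230/360]
  80 → break 4  [load 350/360]
  100 → break 5  [load 330/360]
  60 → break 6 (new)  [load 60/360]
6 commercial breaks opened.

6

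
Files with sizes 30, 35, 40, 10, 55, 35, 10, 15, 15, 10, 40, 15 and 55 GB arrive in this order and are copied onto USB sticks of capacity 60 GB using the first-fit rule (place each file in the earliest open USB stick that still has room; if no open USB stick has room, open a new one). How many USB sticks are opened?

7

  30 → USB stick 1 (new)  [load 30/60]
  35 → USB stick 2 (new)  [load 35/60]
  40 → USB stick 3 (new)  [load 40/60]
  10 → USB stick 1  [load 40/60]
  55 → USB stick 4 (new)  [load 55/60]
  35 → USB stick 5 (new)  [load 35/60]
  10 → USB stick 1  [load 50/60]
  15 → USB stick 2  [load 50/60]
  15 → USB stick 3  [load 55/60]
  10 → USB stick 1  [load 60/60]
  40 → USB stick 6 (new)  [load 40/60]
  15 → USB stick 5  [load 50/60]
  55 → USB stick 7 (new)  [load 55/60]
7 USB sticks opened.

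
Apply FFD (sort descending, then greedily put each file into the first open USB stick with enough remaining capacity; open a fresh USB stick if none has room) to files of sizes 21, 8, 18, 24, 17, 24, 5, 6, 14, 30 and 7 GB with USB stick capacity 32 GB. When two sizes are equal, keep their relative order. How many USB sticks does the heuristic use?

Sorted descending: 30, 24, 24, 21, 18, 17, 14, 8, 7, 6, 5.
  30 → USB stick 1 (new)  [load 30/32]
  24 → USB stick 2 (new)  [load 24/32]
  24 → USB stick 3 (new)  [load 24/32]
  21 → USB stick 4 (new)  [load 21/32]
  18 → USB stick 5 (new)  [load 18/32]
  17 → USB stick 6 (new)  [load 17/32]
  14 → USB stick 5  [load 32/32]
  8 → USB stick 2  [load 32/32]
  7 → USB stick 3  [load 31/32]
  6 → USB stick 4  [load 27/32]
  5 → USB stick 4  [load 32/32]
6 USB sticks opened.

6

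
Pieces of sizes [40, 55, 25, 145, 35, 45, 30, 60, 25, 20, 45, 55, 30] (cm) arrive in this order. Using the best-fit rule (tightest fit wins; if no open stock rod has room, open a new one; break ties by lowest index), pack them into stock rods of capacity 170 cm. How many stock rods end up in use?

4

  40 → stock rod 1 (new)  [load 40/170]
  55 → stock rod 1  [load 95/170]
  25 → stock rod 1  [load 120/170]
  145 → stock rod 2 (new)  [load 145/170]
  35 → stock rod 1  [load 155/170]
  45 → stock rod 3 (new)  [load 45/170]
  30 → stock rod 3  [load 75/170]
  60 → stock rod 3  [load 135/170]
  25 → stock rod 2  [load 170/170]
  20 → stock rod 3  [load 155/170]
  45 → stock rod 4 (new)  [load 45/170]
  55 → stock rod 4  [load 100/170]
  30 → stock rod 4  [load 130/170]
4 stock rods opened.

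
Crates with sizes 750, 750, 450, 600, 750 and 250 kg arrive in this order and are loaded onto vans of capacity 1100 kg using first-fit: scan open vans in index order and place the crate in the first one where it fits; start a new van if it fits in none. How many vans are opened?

4

  750 → van 1 (new)  [load 750/1100]
  750 → van 2 (new)  [load 750/1100]
  450 → van 3 (new)  [load 450/1100]
  600 → van 3  [load 1050/1100]
  750 → van 4 (new)  [load 750/1100]
  250 → van 1  [load 1000/1100]
4 vans opened.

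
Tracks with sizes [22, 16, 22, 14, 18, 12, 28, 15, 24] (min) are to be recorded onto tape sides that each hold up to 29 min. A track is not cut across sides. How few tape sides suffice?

7

Total = 28 + 24 + 22 + 22 + 18 + 16 + 15 + 14 + 12 = 171 min.
Lower bound: ⌈171/29⌉ = 6 tape sides.
Also, 7 tracks each exceed 29/2 min, and no two of those can share a side, so at least 7 tape sides are needed.
A packing using 7 tape sides:
  side 1: 28 = 28
  side 2: 24 = 24
  side 3: 22 = 22
  side 4: 22 = 22
  side 5: 18 = 18
  side 6: 16 + 12 = 28
  side 7: 15 + 14 = 29
This matches the lower bound, so 7 is optimal.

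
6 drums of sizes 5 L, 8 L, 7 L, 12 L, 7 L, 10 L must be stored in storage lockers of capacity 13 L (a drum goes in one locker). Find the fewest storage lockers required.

Total = 12 + 10 + 8 + 7 + 7 + 5 = 49 L.
Lower bound: ⌈49/13⌉ = 4 storage lockers.
Also, 5 drums each exceed 13/2 L, and no two of those can share a locker, so at least 5 storage lockers are needed.
A packing using 5 storage lockers:
  locker 1: 12 = 12
  locker 2: 10 = 10
  locker 3: 8 + 5 = 13
  locker 4: 7 = 7
  locker 5: 7 = 7
This matches the lower bound, so 5 is optimal.

5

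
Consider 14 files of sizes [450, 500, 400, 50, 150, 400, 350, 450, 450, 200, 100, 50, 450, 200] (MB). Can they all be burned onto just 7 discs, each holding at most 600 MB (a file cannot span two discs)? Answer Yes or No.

No

Total = 4200 MB; ⌈4200/600⌉ = 7.
8 files each exceed half the capacity and cannot share a disc, forcing at least 8 discs.
At least 8 discs are required, but only 7 are allowed.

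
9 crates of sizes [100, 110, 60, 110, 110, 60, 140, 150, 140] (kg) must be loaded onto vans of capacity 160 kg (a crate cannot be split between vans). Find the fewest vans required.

Total = 150 + 140 + 140 + 110 + 110 + 110 + 100 + 60 + 60 = 980 kg.
Lower bound: ⌈980/160⌉ = 7 vans.
A packing using 8 vans:
  van 1: 150 = 150
  van 2: 140 = 140
  van 3: 140 = 140
  van 4: 110 = 110
  van 5: 110 = 110
  van 6: 110 = 110
  van 7: 100 + 60 = 160
  van 8: 60 = 60
No arrangement into 7 vans stays within capacity, so 8 is optimal.

8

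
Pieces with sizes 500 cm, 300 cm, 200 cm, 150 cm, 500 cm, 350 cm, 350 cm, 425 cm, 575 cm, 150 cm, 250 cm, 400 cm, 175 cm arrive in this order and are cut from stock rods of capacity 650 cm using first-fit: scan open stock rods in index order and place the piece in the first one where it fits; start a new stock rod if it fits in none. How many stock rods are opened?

8

  500 → stock rod 1 (new)  [load 500/650]
  300 → stock rod 2 (new)  [load 300/650]
  200 → stock rod 2  [load 500/650]
  150 → stock rod 1  [load 650/650]
  500 → stock rod 3 (new)  [load 500/650]
  350 → stock rod 4 (new)  [load 350/650]
  350 → stock rod 5 (new)  [load 350/650]
  425 → stock rod 6 (new)  [load 425/650]
  575 → stock rod 7 (new)  [load 575/650]
  150 → stock rod 2  [load 650/650]
  250 → stock rod 4  [load 600/650]
  400 → stock rod 8 (new)  [load 400/650]
  175 → stock rod 5  [load 525/650]
8 stock rods opened.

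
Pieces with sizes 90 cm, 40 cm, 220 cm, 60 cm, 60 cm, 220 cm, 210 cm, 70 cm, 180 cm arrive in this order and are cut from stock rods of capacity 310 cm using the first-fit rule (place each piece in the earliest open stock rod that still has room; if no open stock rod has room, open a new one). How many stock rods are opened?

  90 → stock rod 1 (new)  [load 90/310]
  40 → stock rod 1  [load 130/310]
  220 → stock rod 2 (new)  [load 220/310]
  60 → stock rod 1  [load 190/310]
  60 → stock rod 1  [load 250/310]
  220 → stock rod 3 (new)  [load 220/310]
  210 → stock rod 4 (new)  [load 210/310]
  70 → stock rod 2  [load 290/310]
  180 → stock rod 5 (new)  [load 180/310]
5 stock rods opened.

5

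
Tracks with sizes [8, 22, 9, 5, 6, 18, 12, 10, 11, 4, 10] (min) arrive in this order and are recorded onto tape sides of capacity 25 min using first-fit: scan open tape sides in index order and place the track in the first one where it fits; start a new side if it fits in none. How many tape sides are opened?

  8 → side 1 (new)  [load 8/25]
  22 → side 2 (new)  [load 22/25]
  9 → side 1  [load 17/25]
  5 → side 1  [load 22/25]
  6 → side 3 (new)  [load 6/25]
  18 → side 3  [load 24/25]
  12 → side 4 (new)  [load 12/25]
  10 → side 4  [load 22/25]
  11 → side 5 (new)  [load 11/25]
  4 → side 5  [load 15/25]
  10 → side 5  [load 25/25]
5 tape sides opened.

5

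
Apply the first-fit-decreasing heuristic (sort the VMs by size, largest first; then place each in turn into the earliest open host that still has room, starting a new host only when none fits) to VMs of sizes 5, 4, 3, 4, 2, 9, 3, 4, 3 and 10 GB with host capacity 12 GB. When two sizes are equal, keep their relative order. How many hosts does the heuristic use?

Sorted descending: 10, 9, 5, 4, 4, 4, 3, 3, 3, 2.
  10 → host 1 (new)  [load 10/12]
  9 → host 2 (new)  [load 9/12]
  5 → host 3 (new)  [load 5/12]
  4 → host 3  [load 9/12]
  4 → host 4 (new)  [load 4/12]
  4 → host 4  [load 8/12]
  3 → host 2  [load 12/12]
  3 → host 3  [load 12/12]
  3 → host 4  [load 11/12]
  2 → host 1  [load 12/12]
4 hosts opened.

4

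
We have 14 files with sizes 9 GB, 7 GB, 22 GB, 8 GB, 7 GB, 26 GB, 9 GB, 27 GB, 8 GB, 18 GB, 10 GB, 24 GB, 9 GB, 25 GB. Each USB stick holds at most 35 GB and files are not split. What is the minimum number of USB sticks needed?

7

Total = 27 + 26 + 25 + 24 + 22 + 18 + 10 + 9 + 9 + 9 + 8 + 8 + 7 + 7 = 209 GB.
Lower bound: ⌈209/35⌉ = 6 USB sticks.
A packing using 7 USB sticks:
  USB stick 1: 27 + 8 = 35
  USB stick 2: 26 + 9 = 35
  USB stick 3: 25 + 10 = 35
  USB stick 4: 24 + 9 = 33
  USB stick 5: 22 + 9 = 31
  USB stick 6: 18 + 8 + 7 = 33
  USB stick 7: 7 = 7
No arrangement into 6 USB sticks stays within capacity, so 7 is optimal.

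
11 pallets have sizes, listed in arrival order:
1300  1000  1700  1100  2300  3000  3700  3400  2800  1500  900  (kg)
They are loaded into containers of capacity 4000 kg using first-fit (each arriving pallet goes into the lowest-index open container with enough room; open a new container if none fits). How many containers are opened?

  1300 → container 1 (new)  [load 1300/4000]
  1000 → container 1  [load 2300/4000]
  1700 → container 1  [load 4000/4000]
  1100 → container 2 (new)  [load 1100/4000]
  2300 → container 2  [load 3400/4000]
  3000 → container 3 (new)  [load 3000/4000]
  3700 → container 4 (new)  [load 3700/4000]
  3400 → container 5 (new)  [load 3400/4000]
  2800 → container 6 (new)  [load 2800/4000]
  1500 → container 7 (new)  [load 1500/4000]
  900 → container 3  [load 3900/4000]
7 containers opened.

7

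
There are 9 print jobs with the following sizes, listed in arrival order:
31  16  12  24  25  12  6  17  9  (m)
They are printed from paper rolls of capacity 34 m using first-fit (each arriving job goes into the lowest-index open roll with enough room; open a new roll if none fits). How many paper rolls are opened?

  31 → roll 1 (new)  [load 31/34]
  16 → roll 2 (new)  [load 16/34]
  12 → roll 2  [load 28/34]
  24 → roll 3 (new)  [load 24/34]
  25 → roll 4 (new)  [load 25/34]
  12 → roll 5 (new)  [load 12/34]
  6 → roll 2  [load 34/34]
  17 → roll 5  [load 29/34]
  9 → roll 3  [load 33/34]
5 paper rolls opened.

5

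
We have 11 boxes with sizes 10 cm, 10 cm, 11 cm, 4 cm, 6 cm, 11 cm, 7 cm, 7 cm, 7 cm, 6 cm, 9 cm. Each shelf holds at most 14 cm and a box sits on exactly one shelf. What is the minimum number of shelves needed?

Total = 11 + 11 + 10 + 10 + 9 + 7 + 7 + 7 + 6 + 6 + 4 = 88 cm.
Lower bound: ⌈88/14⌉ = 7 shelves.
A packing using 8 shelves:
  shelf 1: 11 = 11
  shelf 2: 11 = 11
  shelf 3: 10 + 4 = 14
  shelf 4: 10 = 10
  shelf 5: 9 = 9
  shelf 6: 7 + 7 = 14
  shelf 7: 7 + 6 = 13
  shelf 8: 6 = 6
No arrangement into 7 shelves stays within capacity, so 8 is optimal.

8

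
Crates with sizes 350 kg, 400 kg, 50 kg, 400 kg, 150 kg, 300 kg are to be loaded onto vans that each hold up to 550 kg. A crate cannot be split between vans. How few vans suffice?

Total = 400 + 400 + 350 + 300 + 150 + 50 = 1650 kg.
Lower bound: ⌈1650/550⌉ = 3 vans.
Also, 4 crates each exceed 275 kg, and no two of those can share a van, so at least 4 vans are needed.
A packing using 4 vans:
  van 1: 400 + 150 = 550
  van 2: 400 + 50 = 450
  van 3: 350 = 350
  van 4: 300 = 300
This matches the lower bound, so 4 is optimal.

4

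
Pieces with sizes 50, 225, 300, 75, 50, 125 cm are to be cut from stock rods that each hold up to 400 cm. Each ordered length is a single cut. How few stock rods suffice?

3

Total = 300 + 225 + 125 + 75 + 50 + 50 = 825 cm.
Lower bound: ⌈825/400⌉ = 3 stock rods.
A packing using 3 stock rods:
  stock rod 1: 300 + 75 = 375
  stock rod 2: 225 + 125 + 50 = 400
  stock rod 3: 50 = 50
This matches the lower bound, so 3 is optimal.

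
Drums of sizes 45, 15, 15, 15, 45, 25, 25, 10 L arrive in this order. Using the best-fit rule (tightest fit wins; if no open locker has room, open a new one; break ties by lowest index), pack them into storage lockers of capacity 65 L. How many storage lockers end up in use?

  45 → locker 1 (new)  [load 45/65]
  15 → locker 1  [load 60/65]
  15 → locker 2 (new)  [load 15/65]
  15 → locker 2  [load 30/65]
  45 → locker 3 (new)  [load 45/65]
  25 → locker 2  [load 55/65]
  25 → locker 4 (new)  [load 25/65]
  10 → locker 2  [load 65/65]
4 storage lockers opened.

4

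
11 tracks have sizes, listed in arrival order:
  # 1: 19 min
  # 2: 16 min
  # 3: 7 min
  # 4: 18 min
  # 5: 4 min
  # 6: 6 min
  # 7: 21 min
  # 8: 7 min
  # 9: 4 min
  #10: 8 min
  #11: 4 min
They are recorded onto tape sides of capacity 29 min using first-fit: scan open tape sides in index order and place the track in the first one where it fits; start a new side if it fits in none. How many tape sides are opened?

5

  19 → side 1 (new)  [load 19/29]
  16 → side 2 (new)  [load 16/29]
  7 → side 1  [load 26/29]
  18 → side 3 (new)  [load 18/29]
  4 → side 2  [load 20/29]
  6 → side 2  [load 26/29]
  21 → side 4 (new)  [load 21/29]
  7 → side 3  [load 25/29]
  4 → side 3  [load 29/29]
  8 → side 4  [load 29/29]
  4 → side 5 (new)  [load 4/29]
5 tape sides opened.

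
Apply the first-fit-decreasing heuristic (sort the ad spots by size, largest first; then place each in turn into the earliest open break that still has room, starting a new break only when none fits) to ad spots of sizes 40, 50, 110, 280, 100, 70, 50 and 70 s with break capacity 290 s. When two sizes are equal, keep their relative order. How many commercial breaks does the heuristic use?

3

Sorted descending: 280, 110, 100, 70, 70, 50, 50, 40.
  280 → break 1 (new)  [load 280/290]
  110 → break 2 (new)  [load 110/290]
  100 → break 2  [load 210/290]
  70 → break 2  [load 280/290]
  70 → break 3 (new)  [load 70/290]
  50 → break 3  [load 120/290]
  50 → break 3  [load 170/290]
  40 → break 3  [load 210/290]
3 commercial breaks opened.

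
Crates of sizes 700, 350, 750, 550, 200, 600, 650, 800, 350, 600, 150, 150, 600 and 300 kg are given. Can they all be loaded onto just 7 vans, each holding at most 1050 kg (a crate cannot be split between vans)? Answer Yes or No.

No

Total = 6750 kg; ⌈6750/1050⌉ = 7.
8 crates each exceed half the capacity and cannot share a van, forcing at least 8 vans.
At least 8 vans are required, but only 7 are allowed.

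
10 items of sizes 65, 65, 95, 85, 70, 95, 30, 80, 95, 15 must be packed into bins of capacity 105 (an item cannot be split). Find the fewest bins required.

8

Total = 95 + 95 + 95 + 85 + 80 + 70 + 65 + 65 + 30 + 15 = 695.
Lower bound: ⌈695/105⌉ = 7 bins.
Also, 8 items each exceed 105/2, and no two of those can share a bin, so at least 8 bins are needed.
A packing using 8 bins:
  bin 1: 95 = 95
  bin 2: 95 = 95
  bin 3: 95 = 95
  bin 4: 85 + 15 = 100
  bin 5: 80 = 80
  bin 6: 70 + 30 = 100
  bin 7: 65 = 65
  bin 8: 65 = 65
This matches the lower bound, so 8 is optimal.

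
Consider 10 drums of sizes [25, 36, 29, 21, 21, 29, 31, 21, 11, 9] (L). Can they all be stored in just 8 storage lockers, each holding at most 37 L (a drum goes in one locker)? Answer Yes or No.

A valid assignment using 8 storage lockers:
  locker 1: 36 = 36
  locker 2: 31 = 31
  locker 3: 29 = 29
  locker 4: 29 = 29
  locker 5: 25 + 11 = 36
  locker 6: 21 + 9 = 30
  locker 7: 21 = 21
  locker 8: 21 = 21
Every load is within 37 L, so 8 storage lockers suffice.

Yes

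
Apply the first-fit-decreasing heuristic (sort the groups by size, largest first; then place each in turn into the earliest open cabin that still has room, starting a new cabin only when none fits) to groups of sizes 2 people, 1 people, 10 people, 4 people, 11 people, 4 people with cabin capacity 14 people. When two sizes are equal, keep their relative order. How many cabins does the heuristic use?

3

Sorted descending: 11, 10, 4, 4, 2, 1.
  11 → cabin 1 (new)  [load 11/14]
  10 → cabin 2 (new)  [load 10/14]
  4 → cabin 2  [load 14/14]
  4 → cabin 3 (new)  [load 4/14]
  2 → cabin 1  [load 13/14]
  1 → cabin 1  [load 14/14]
3 cabins opened.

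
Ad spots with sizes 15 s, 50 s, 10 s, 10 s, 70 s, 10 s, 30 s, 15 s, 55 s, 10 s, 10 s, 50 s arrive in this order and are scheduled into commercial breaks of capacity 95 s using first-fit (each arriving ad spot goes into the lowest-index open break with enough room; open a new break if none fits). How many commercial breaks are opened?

4

  15 → break 1 (new)  [load 15/95]
  50 → break 1  [load 65/95]
  10 → break 1  [load 75/95]
  10 → break 1  [load 85/95]
  70 → break 2 (new)  [load 70/95]
  10 → break 1  [load 95/95]
  30 → break 3 (new)  [load 30/95]
  15 → break 2  [load 85/95]
  55 → break 3  [load 85/95]
  10 → break 2  [load 95/95]
  10 → break 3  [load 95/95]
  50 → break 4 (new)  [load 50/95]
4 commercial breaks opened.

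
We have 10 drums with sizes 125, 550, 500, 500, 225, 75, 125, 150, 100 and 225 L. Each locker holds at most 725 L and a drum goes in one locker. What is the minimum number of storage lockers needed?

4

Total = 550 + 500 + 500 + 225 + 225 + 150 + 125 + 125 + 100 + 75 = 2575 L.
Lower bound: ⌈2575/725⌉ = 4 storage lockers.
A packing using 4 storage lockers:
  locker 1: 550 + 150 = 700
  locker 2: 500 + 225 = 725
  locker 3: 500 + 225 = 725
  locker 4: 125 + 125 + 100 + 75 = 425
This matches the lower bound, so 4 is optimal.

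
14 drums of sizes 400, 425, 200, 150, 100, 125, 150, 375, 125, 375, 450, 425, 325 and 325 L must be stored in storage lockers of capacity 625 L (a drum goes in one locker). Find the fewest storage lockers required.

8

Total = 450 + 425 + 425 + 400 + 375 + 375 + 325 + 325 + 200 + 150 + 150 + 125 + 125 + 100 = 3950 L.
Lower bound: ⌈3950/625⌉ = 7 storage lockers.
Also, 8 drums each exceed 625/2 L, and no two of those can share a locker, so at least 8 storage lockers are needed.
A packing using 8 storage lockers:
  locker 1: 450 + 150 = 600
  locker 2: 425 + 200 = 625
  locker 3: 425 + 150 = 575
  locker 4: 400 + 125 + 100 = 625
  locker 5: 375 + 125 = 500
  locker 6: 375 = 375
  locker 7: 325 = 325
  locker 8: 325 = 325
This matches the lower bound, so 8 is optimal.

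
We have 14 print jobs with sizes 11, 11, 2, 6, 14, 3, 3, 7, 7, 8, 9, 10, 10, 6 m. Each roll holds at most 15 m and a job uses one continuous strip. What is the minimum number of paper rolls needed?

8

Total = 14 + 11 + 11 + 10 + 10 + 9 + 8 + 7 + 7 + 6 + 6 + 3 + 3 + 2 = 107 m.
Lower bound: ⌈107/15⌉ = 8 paper rolls.
A packing using 8 paper rolls:
  roll 1: 14 = 14
  roll 2: 11 + 3 = 14
  roll 3: 11 + 3 = 14
  roll 4: 10 + 2 = 12
  roll 5: 10 = 10
  roll 6: 9 + 6 = 15
  roll 7: 8 + 7 = 15
  roll 8: 7 + 6 = 13
This matches the lower bound, so 8 is optimal.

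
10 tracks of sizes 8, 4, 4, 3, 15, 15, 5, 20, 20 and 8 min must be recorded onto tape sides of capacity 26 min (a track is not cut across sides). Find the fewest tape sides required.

Total = 20 + 20 + 15 + 15 + 8 + 8 + 5 + 4 + 4 + 3 = 102 min.
Lower bound: ⌈102/26⌉ = 4 tape sides.
A packing using 5 tape sides:
  side 1: 20 + 5 = 25
  side 2: 20 + 4 = 24
  side 3: 15 + 8 + 3 = 26
  side 4: 15 + 8 = 23
  side 5: 4 = 4
No arrangement into 4 tape sides stays within capacity, so 5 is optimal.

5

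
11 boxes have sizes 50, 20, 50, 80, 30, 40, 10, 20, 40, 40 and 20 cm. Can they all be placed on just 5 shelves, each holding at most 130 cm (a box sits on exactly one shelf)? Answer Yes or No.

A valid assignment using 4 shelves:
  shelf 1: 80 + 50 = 130
  shelf 2: 50 + 40 + 40 = 130
  shelf 3: 40 + 30 + 20 + 20 + 20 = 130
  shelf 4: 10 = 10
That uses only 4 ≤ 5, so 5 shelves are enough.

Yes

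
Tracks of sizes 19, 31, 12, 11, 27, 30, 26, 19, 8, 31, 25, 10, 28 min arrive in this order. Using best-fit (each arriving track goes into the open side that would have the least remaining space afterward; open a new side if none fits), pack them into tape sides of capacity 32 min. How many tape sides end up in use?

  19 → side 1 (new)  [load 19/32]
  31 → side 2 (new)  [load 31/32]
  12 → side 1  [load 31/32]
  11 → side 3 (new)  [load 11/32]
  27 → side 4 (new)  [load 27/32]
  30 → side 5 (new)  [load 30/32]
  26 → side 6 (new)  [load 26/32]
  19 → side 3  [load 30/32]
  8 → side 7 (new)  [load 8/32]
  31 → side 8 (new)  [load 31/32]
  25 → side 9 (new)  [load 25/32]
  10 → side 7  [load 18/32]
  28 → side 10 (new)  [load 28/32]
10 tape sides opened.

10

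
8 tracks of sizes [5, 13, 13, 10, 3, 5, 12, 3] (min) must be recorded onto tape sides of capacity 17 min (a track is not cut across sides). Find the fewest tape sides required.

Total = 13 + 13 + 12 + 10 + 5 + 5 + 3 + 3 = 64 min.
Lower bound: ⌈64/17⌉ = 4 tape sides.
A packing using 4 tape sides:
  side 1: 13 + 3 = 16
  side 2: 13 + 3 = 16
  side 3: 12 + 5 = 17
  side 4: 10 + 5 = 15
This matches the lower bound, so 4 is optimal.

4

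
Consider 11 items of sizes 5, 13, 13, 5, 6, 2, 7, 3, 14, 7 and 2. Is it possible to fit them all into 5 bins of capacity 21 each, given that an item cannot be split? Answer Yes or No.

Yes

A valid assignment using 4 bins:
  bin 1: 14 + 7 = 21
  bin 2: 13 + 7 = 20
  bin 3: 13 + 6 + 2 = 21
  bin 4: 5 + 5 + 3 + 2 = 15
That uses only 4 ≤ 5, so 5 bins are enough.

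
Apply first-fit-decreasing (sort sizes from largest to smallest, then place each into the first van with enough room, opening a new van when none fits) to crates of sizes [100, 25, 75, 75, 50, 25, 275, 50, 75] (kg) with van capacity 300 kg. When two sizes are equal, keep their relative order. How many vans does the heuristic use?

Sorted descending: 275, 100, 75, 75, 75, 50, 50, 25, 25.
  275 → van 1 (new)  [load 275/300]
  100 → van 2 (new)  [load 100/300]
  75 → van 2  [load 175/300]
  75 → van 2  [load 250/300]
  75 → van 3 (new)  [load 75/300]
  50 → van 2  [load 300/300]
  50 → van 3  [load 125/300]
  25 → van 1  [load 300/300]
  25 → van 3  [load 150/300]
3 vans opened.

3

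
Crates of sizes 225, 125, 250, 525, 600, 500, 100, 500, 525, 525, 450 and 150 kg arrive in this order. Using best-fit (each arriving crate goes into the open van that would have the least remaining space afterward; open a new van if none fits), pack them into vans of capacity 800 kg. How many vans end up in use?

  225 → van 1 (new)  [load 225/800]
  125 → van 1  [load 350/800]
  250 → van 1  [load 600/800]
  525 → van 2 (new)  [load 525/800]
  600 → van 3 (new)  [load 600/800]
  500 → van 4 (new)  [load 500/800]
  100 → van 1  [load 700/800]
  500 → van 5 (new)  [load 500/800]
  525 → van 6 (new)  [load 525/800]
  525 → van 7 (new)  [load 525/800]
  450 → van 8 (new)  [load 450/800]
  150 → van 3  [load 750/800]
8 vans opened.

8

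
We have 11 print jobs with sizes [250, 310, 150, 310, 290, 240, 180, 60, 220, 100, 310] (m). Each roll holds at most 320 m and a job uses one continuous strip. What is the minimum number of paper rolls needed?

9

Total = 310 + 310 + 310 + 290 + 250 + 240 + 220 + 180 + 150 + 100 + 60 = 2420 m.
Lower bound: ⌈2420/320⌉ = 8 paper rolls.
A packing using 9 paper rolls:
  roll 1: 310 = 310
  roll 2: 310 = 310
  roll 3: 310 = 310
  roll 4: 290 = 290
  roll 5: 250 + 60 = 310
  roll 6: 240 = 240
  roll 7: 220 + 100 = 320
  roll 8: 180 = 180
  roll 9: 150 = 150
No arrangement into 8 paper rolls stays within capacity, so 9 is optimal.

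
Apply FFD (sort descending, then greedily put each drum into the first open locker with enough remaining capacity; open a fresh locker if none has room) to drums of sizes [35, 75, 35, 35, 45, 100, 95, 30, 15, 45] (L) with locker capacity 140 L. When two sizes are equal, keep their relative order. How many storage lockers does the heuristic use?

Sorted descending: 100, 95, 75, 45, 45, 35, 35, 35, 30, 15.
  100 → locker 1 (new)  [load 100/140]
  95 → locker 2 (new)  [load 95/140]
  75 → locker 3 (new)  [load 75/140]
  45 → locker 2  [load 140/140]
  45 → locker 3  [load 120/140]
  35 → locker 1  [load 135/140]
  35 → locker 4 (new)  [load 35/140]
  35 → locker 4  [load 70/140]
  30 → locker 4  [load 100/140]
  15 → locker 3  [load 135/140]
4 storage lockers opened.

4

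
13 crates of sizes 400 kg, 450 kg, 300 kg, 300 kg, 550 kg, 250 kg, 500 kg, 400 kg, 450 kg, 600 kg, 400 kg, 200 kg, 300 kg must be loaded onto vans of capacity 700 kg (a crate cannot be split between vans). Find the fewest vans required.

Total = 600 + 550 + 500 + 450 + 450 + 400 + 400 + 400 + 300 + 300 + 300 + 250 + 200 = 5100 kg.
Lower bound: ⌈5100/700⌉ = 8 vans.
A packing using 8 vans:
  van 1: 600 = 600
  van 2: 550 = 550
  van 3: 500 + 200 = 700
  van 4: 450 + 250 = 700
  van 5: 450 = 450
  van 6: 400 + 300 = 700
  van 7: 400 + 300 = 700
  van 8: 400 + 300 = 700
This matches the lower bound, so 8 is optimal.

8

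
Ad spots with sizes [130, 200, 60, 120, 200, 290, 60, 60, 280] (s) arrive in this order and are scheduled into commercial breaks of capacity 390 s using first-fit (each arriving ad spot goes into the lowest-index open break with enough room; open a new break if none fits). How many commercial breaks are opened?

  130 → break 1 (new)  [load 130/390]
  200 → break 1  [load 330/390]
  60 → break 1  [load 390/390]
  120 → break 2 (new)  [load 120/390]
  200 → break 2  [load 320/390]
  290 → break 3 (new)  [load 290/390]
  60 → break 2  [load 380/390]
  60 → break 3  [load 350/390]
  280 → break 4 (new)  [load 280/390]
4 commercial breaks opened.

4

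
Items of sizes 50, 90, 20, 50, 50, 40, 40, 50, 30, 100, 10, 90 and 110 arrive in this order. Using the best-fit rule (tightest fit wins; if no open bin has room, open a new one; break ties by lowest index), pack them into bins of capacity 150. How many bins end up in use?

6

  50 → bin 1 (new)  [load 50/150]
  90 → bin 1  [load 140/150]
  20 → bin 2 (new)  [load 20/150]
  50 → bin 2  [load 70/150]
  50 → bin 2  [load 120/150]
  40 → bin 3 (new)  [load 40/150]
  40 → bin 3  [load 80/150]
  50 → bin 3  [load 130/150]
  30 → bin 2  [load 150/150]
  100 → bin 4 (new)  [load 100/150]
  10 → bin 1  [load 150/150]
  90 → bin 5 (new)  [load 90/150]
  110 → bin 6 (new)  [load 110/150]
6 bins opened.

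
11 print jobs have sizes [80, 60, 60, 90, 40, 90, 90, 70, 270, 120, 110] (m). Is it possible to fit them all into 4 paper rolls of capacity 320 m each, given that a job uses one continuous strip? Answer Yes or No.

A valid assignment using 4 paper rolls:
  roll 1: 270 + 40 = 310
  roll 2: 120 + 110 + 90 = 320
  roll 3: 90 + 90 + 80 + 60 = 320
  roll 4: 70 + 60 = 130
Every load is within 320 m, so 4 paper rolls suffice.

Yes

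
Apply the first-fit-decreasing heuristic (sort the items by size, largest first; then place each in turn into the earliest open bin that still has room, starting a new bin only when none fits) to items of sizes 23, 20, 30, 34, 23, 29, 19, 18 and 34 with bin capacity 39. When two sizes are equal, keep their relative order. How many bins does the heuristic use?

Sorted descending: 34, 34, 30, 29, 23, 23, 20, 19, 18.
  34 → bin 1 (new)  [load 34/39]
  34 → bin 2 (new)  [load 34/39]
  30 → bin 3 (new)  [load 30/39]
  29 → bin 4 (new)  [load 29/39]
  23 → bin 5 (new)  [load 23/39]
  23 → bin 6 (new)  [load 23/39]
  20 → bin 7 (new)  [load 20/39]
  19 → bin 7  [load 39/39]
  18 → bin 8 (new)  [load 18/39]
8 bins opened.

8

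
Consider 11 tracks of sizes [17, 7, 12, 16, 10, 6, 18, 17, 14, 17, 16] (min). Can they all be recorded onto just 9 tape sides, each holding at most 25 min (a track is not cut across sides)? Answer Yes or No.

Yes

A valid assignment using 8 tape sides:
  side 1: 18 + 7 = 25
  side 2: 17 + 6 = 23
  side 3: 17 = 17
  side 4: 17 = 17
  side 5: 16 = 16
  side 6: 16 = 16
  side 7: 14 + 10 = 24
  side 8: 12 = 12
That uses only 8 ≤ 9, so 9 tape sides are enough.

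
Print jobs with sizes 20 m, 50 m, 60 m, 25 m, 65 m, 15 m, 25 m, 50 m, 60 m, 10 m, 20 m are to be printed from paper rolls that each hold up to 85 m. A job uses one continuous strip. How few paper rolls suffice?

5

Total = 65 + 60 + 60 + 50 + 50 + 25 + 25 + 20 + 20 + 15 + 10 = 400 m.
Lower bound: ⌈400/85⌉ = 5 paper rolls.
A packing using 5 paper rolls:
  roll 1: 65 + 20 = 85
  roll 2: 60 + 25 = 85
  roll 3: 60 + 25 = 85
  roll 4: 50 + 20 + 15 = 85
  roll 5: 50 + 10 = 60
This matches the lower bound, so 5 is optimal.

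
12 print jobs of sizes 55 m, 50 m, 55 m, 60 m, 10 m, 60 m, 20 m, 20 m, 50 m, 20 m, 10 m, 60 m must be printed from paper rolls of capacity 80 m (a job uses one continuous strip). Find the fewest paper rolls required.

Total = 60 + 60 + 60 + 55 + 55 + 50 + 50 + 20 + 20 + 20 + 10 + 10 = 470 m.
Lower bound: ⌈470/80⌉ = 6 paper rolls.
Also, 7 print jobs each exceed 40 m, and no two of those can share a roll, so at least 7 paper rolls are needed.
A packing using 7 paper rolls:
  roll 1: 60 + 20 = 80
  roll 2: 60 + 20 = 80
  roll 3: 60 + 20 = 80
  roll 4: 55 + 10 + 10 = 75
  roll 5: 55 = 55
  roll 6: 50 = 50
  roll 7: 50 = 50
This matches the lower bound, so 7 is optimal.

7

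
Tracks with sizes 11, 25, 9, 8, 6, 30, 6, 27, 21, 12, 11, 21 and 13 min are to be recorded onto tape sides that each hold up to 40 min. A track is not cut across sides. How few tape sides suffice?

6

Total = 30 + 27 + 25 + 21 + 21 + 13 + 12 + 11 + 11 + 9 + 8 + 6 + 6 = 200 min.
Lower bound: ⌈200/40⌉ = 5 tape sides.
A packing using 6 tape sides:
  side 1: 30 + 9 = 39
  side 2: 27 + 13 = 40
  side 3: 25 + 12 = 37
  side 4: 21 + 11 + 8 = 40
  side 5: 21 + 11 + 6 = 38
  side 6: 6 = 6
No arrangement into 5 tape sides stays within capacity, so 6 is optimal.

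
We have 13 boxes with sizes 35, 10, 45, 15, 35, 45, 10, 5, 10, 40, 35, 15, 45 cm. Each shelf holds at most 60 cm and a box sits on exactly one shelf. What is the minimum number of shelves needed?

7

Total = 45 + 45 + 45 + 40 + 35 + 35 + 35 + 15 + 15 + 10 + 10 + 10 + 5 = 345 cm.
Lower bound: ⌈345/60⌉ = 6 shelves.
Also, 7 boxes each exceed 30 cm, and no two of those can share a shelf, so at least 7 shelves are needed.
A packing using 7 shelves:
  shelf 1: 45 + 15 = 60
  shelf 2: 45 + 15 = 60
  shelf 3: 45 + 10 + 5 = 60
  shelf 4: 40 + 10 + 10 = 60
  shelf 5: 35 = 35
  shelf 6: 35 = 35
  shelf 7: 35 = 35
This matches the lower bound, so 7 is optimal.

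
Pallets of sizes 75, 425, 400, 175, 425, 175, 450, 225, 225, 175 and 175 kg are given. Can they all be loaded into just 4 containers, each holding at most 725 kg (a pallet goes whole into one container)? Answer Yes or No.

Total = 2925 kg; ⌈2925/725⌉ = 5.
At least 5 containers are required, but only 4 are allowed.

No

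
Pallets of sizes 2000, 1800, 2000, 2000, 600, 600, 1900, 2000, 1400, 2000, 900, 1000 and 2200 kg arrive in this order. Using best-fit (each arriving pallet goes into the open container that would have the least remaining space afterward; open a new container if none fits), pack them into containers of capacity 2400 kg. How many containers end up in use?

  2000 → container 1 (new)  [load 2000/2400]
  1800 → container 2 (new)  [load 1800/2400]
  2000 → container 3 (new)  [load 2000/2400]
  2000 → container 4 (new)  [load 2000/2400]
  600 → container 2  [load 2400/2400]
  600 → container 5 (new)  [load 600/2400]
  1900 → container 6 (new)  [load 1900/2400]
  2000 → container 7 (new)  [load 2000/2400]
  1400 → container 5  [load 2000/2400]
  2000 → container 8 (new)  [load 2000/2400]
  900 → container 9 (new)  [load 900/2400]
  1000 → container 9  [load 1900/2400]
  2200 → container 10 (new)  [load 2200/2400]
10 containers opened.

10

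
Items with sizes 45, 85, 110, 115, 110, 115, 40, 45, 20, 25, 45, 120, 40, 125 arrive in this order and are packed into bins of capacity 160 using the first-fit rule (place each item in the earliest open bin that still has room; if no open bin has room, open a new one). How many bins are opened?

  45 → bin 1 (new)  [load 45/160]
  85 → bin 1  [load 130/160]
  110 → bin 2 (new)  [load 110/160]
  115 → bin 3 (new)  [load 115/160]
  110 → bin 4 (new)  [load 110/160]
  115 → bin 5 (new)  [load 115/160]
  40 → bin 2  [load 150/160]
  45 → bin 3  [load 160/160]
  20 → bin 1  [load 150/160]
  25 → bin 4  [load 135/160]
  45 → bin 5  [load 160/160]
  120 → bin 6 (new)  [load 120/160]
  40 → bin 6  [load 160/160]
  125 → bin 7 (new)  [load 125/160]
7 bins opened.

7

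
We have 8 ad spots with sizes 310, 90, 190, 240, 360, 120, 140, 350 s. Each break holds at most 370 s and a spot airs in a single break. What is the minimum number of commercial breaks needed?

Total = 360 + 350 + 310 + 240 + 190 + 140 + 120 + 90 = 1800 s.
Lower bound: ⌈1800/370⌉ = 5 commercial breaks.
A packing using 6 commercial breaks:
  break 1: 360 = 360
  break 2: 350 = 350
  break 3: 310 = 310
  break 4: 240 + 120 = 360
  break 5: 190 + 140 = 330
  break 6: 90 = 90
No arrangement into 5 commercial breaks stays within capacity, so 6 is optimal.

6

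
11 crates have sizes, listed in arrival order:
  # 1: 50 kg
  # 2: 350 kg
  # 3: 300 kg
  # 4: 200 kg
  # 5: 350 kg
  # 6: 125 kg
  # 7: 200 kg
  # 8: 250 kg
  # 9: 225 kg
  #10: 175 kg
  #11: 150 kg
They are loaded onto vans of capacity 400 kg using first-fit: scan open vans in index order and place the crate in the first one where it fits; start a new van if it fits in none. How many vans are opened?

  50 → van 1 (new)  [load 50/400]
  350 → van 1  [load 400/400]
  300 → van 2 (new)  [load 300/400]
  200 → van 3 (new)  [load 200/400]
  350 → van 4 (new)  [load 350/400]
  125 → van 3  [load 325/400]
  200 → van 5 (new)  [load 200/400]
  250 → van 6 (new)  [load 250/400]
  225 → van 7 (new)  [load 225/400]
  175 → van 5  [load 375/400]
  150 → van 6  [load 400/400]
7 vans opened.

7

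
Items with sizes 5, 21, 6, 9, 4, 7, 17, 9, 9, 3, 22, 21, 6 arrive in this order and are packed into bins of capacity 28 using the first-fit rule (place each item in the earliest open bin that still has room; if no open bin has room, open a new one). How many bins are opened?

  5 → bin 1 (new)  [load 5/28]
  21 → bin 1  [load 26/28]
  6 → bin 2 (new)  [load 6/28]
  9 → bin 2  [load 15/28]
  4 → bin 2  [load 19/28]
  7 → bin 2  [load 26/28]
  17 → bin 3 (new)  [load 17/28]
  9 → bin 3  [load 26/28]
  9 → bin 4 (new)  [load 9/28]
  3 → bin 4  [load 12/28]
  22 → bin 5 (new)  [load 22/28]
  21 → bin 6 (new)  [load 21/28]
  6 → bin 4  [load 18/28]
6 bins opened.

6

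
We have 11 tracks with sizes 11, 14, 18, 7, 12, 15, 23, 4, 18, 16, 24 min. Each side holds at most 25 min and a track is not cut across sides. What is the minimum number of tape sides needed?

Total = 24 + 23 + 18 + 18 + 16 + 15 + 14 + 12 + 11 + 7 + 4 = 162 min.
Lower bound: ⌈162/25⌉ = 7 tape sides.
A packing using 8 tape sides:
  side 1: 24 = 24
  side 2: 23 = 23
  side 3: 18 + 7 = 25
  side 4: 18 + 4 = 22
  side 5: 16 = 16
  side 6: 15 = 15
  side 7: 14 + 11 = 25
  side 8: 12 = 12
No arrangement into 7 tape sides stays within capacity, so 8 is optimal.

8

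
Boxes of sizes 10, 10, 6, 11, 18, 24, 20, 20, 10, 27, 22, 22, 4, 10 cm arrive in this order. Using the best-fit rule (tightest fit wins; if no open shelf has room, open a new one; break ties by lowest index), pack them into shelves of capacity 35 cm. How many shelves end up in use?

  10 → shelf 1 (new)  [load 10/35]
  10 → shelf 1  [load 20/35]
  6 → shelf 1  [load 26/35]
  11 → shelf 2 (new)  [load 11/35]
  18 → shelf 2  [load 29/35]
  24 → shelf 3 (new)  [load 24/35]
  20 → shelf 4 (new)  [load 20/35]
  20 → shelf 5 (new)  [load 20/35]
  10 → shelf 3  [load 34/35]
  27 → shelf 6 (new)  [load 27/35]
  22 → shelf 7 (new)  [load 22/35]
  22 → shelf 8 (new)  [load 22/35]
  4 → shelf 2  [load 33/35]
  10 → shelf 7  [load 32/35]
8 shelves opened.

8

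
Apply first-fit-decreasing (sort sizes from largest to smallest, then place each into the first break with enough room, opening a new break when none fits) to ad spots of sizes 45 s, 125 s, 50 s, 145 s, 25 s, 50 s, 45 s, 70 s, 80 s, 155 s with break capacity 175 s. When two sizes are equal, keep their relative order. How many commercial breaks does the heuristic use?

5

Sorted descending: 155, 145, 125, 80, 70, 50, 50, 45, 45, 25.
  155 → break 1 (new)  [load 155/175]
  145 → break 2 (new)  [load 145/175]
  125 → break 3 (new)  [load 125/175]
  80 → break 4 (new)  [load 80/175]
  70 → break 4  [load 150/175]
  50 → break 3  [load 175/175]
  50 → break 5 (new)  [load 50/175]
  45 → break 5  [load 95/175]
  45 → break 5  [load 140/175]
  25 → break 2  [load 170/175]
5 commercial breaks opened.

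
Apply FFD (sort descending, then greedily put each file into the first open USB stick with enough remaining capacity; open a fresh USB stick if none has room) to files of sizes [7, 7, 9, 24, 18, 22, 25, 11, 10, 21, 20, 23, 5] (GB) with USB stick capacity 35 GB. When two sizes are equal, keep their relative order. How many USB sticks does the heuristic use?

Sorted descending: 25, 24, 23, 22, 21, 20, 18, 11, 10, 9, 7, 7, 5.
  25 → USB stick 1 (new)  [load 25/35]
  24 → USB stick 2 (new)  [load 24/35]
  23 → USB stick 3 (new)  [load 23/35]
  22 → USB stick 4 (new)  [load 22/35]
  21 → USB stick 5 (new)  [load 21/35]
  20 → USB stick 6 (new)  [load 20/35]
  18 → USB stick 7 (new)  [load 18/35]
  11 → USB stick 2  [load 35/35]
  10 → USB stick 1  [load 35/35]
  9 → USB stick 3  [load 32/35]
  7 → USB stick 4  [load 29/35]
  7 → USB stick 5  [load 28/35]
  5 → USB stick 4  [load 34/35]
7 USB sticks opened.

7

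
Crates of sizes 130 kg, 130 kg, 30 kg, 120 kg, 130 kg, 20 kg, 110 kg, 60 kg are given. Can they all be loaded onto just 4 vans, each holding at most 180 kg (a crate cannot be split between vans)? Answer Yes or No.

Total = 730 kg; ⌈730/180⌉ = 5.
At least 5 vans are required, but only 4 are allowed.

No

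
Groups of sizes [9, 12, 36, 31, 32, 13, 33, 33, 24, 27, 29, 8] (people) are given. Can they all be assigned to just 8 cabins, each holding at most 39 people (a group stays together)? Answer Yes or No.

A valid assignment using 8 cabins:
  cabin 1: 36 = 36
  cabin 2: 33 = 33
  cabin 3: 33 = 33
  cabin 4: 32 = 32
  cabin 5: 31 + 8 = 39
  cabin 6: 29 + 9 = 38
  cabin 7: 27 + 12 = 39
  cabin 8: 24 + 13 = 37
Every load is within 39 people, so 8 cabins suffice.

Yes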